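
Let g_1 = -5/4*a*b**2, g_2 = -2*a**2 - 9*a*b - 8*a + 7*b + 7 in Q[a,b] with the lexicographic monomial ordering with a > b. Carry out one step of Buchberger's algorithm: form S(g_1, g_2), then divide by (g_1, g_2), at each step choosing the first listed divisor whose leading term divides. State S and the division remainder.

S(g_1, g_2) = -9/2*a*b**3 - 4*a*b**2 + 7/2*b**3 + 7/2*b**2; remainder on division = 7/2*b**3 + 7/2*b**2.

lcm(LM(g_1), LM(g_2)) = a**2*b**2.
S = (lcm/LT(g_1))·g_1 − (lcm/LT(g_2))·g_2 = -9/2*a*b**3 - 4*a*b**2 + 7/2*b**3 + 7/2*b**2.
Reduce S modulo (g_1, g_2) in that order:
  leading term a*b**3: subtract (18/5*b)·g_1 from -9/2*a*b**3 - 4*a*b**2 + 7/2*b**3 + 7/2*b**2 → -4*a*b**2 + 7/2*b**3 + 7/2*b**2
  leading term a*b**2: subtract (16/5)·g_1 from -4*a*b**2 + 7/2*b**3 + 7/2*b**2 → 7/2*b**3 + 7/2*b**2
  leading term b**3: no divisor's leading term divides it; move 7/2*b**3 to the remainder.
  leading term b**2: no divisor's leading term divides it; move 7/2*b**2 to the remainder.
The remainder 7/2*b**3 + 7/2*b**2 is nonzero, so it would be added as the next basis element.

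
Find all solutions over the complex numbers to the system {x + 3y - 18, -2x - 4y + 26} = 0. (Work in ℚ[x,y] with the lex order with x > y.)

{(3, 5)}

Compute a lex Gröbner basis by Buchberger's algorithm.
f_1 = x + 3y - 18, LT = x.
f_2 = -2x - 4y + 26, LT = x.

S(f_1,f_2): lcm = x. S = y - 5.
  reduce S modulo (f_1, f_2):
  remainder y - 5 ≠ 0; add h_3 = y - 5 to the basis.

The other S-polynomials (S(f_1,h_3), S(f_2,h_3)) all reduce to 0 modulo the current basis, so we have a Gröbner basis.
Inter-reduce: drop elements whose leading term is divisible by another's, tail-reduce, and make monic.
Reduced Gröbner basis: {x - 3, y - 5}.

From the last basis element, y - 5 = 0, so y takes values in {5}. Each choice, substituted upward through the basis, yields the corresponding point(s) of the solution set.
  y = 5: the earlier basis element becomes x - 3 = 0, giving x = 3 — point (3, 5).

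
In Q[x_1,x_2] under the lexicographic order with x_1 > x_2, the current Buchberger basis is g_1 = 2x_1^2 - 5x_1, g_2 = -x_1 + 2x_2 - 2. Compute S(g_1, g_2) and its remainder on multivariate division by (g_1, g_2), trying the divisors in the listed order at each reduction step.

S(g_1, g_2) = 2x_1x_2 - 9/2x_1; remainder on division = 4x_2^2 - 13x_2 + 9.

lcm(LM(g_1), LM(g_2)) = x_1^2.
S = (lcm/LT(g_1))·g_1 − (lcm/LT(g_2))·g_2 = 2x_1x_2 - 9/2x_1.
Reduce S modulo (g_1, g_2) in that order:
  leading term x_1x_2: subtract (-2x_2)·g_2 from 2x_1x_2 - 9/2x_1 → -9/2x_1 + 4x_2^2 - 4x_2
  leading term x_1: subtract (9/2)·g_2 from -9/2x_1 + 4x_2^2 - 4x_2 → 4x_2^2 - 13x_2 + 9
  leading term x_2^2: no divisor's leading term divides it; move 4x_2^2 to the remainder.
  leading term x_2: no divisor's leading term divides it; move -13x_2 to the remainder.
  leading term 1: no divisor's leading term divides it; move 9 to the remainder.
The remainder 4x_2^2 - 13x_2 + 9 is nonzero, so it would be added as the next basis element.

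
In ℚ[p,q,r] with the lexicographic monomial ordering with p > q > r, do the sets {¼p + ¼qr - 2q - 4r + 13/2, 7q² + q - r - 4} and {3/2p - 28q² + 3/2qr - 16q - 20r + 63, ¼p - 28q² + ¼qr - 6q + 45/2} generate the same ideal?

No, the ideals differ.

Equality of ideals is decidable: compute both reduced Gröbner bases (unique for the ordering) and check whether they agree.
Buchberger on the first generating set:
f_1 = ¼p + ¼qr - 2q - 4r + 13/2, LT = p.
f_2 = 7q² + q - r - 4, LT = q².

S(f_1,f_2): leading monomials are coprime, so the S-polynomial reduces to 0 (Buchberger's first criterion).
Every S-polynomial of the final basis reduces to 0, so we have a Gröbner basis.
Inter-reduce: drop elements whose leading term is divisible by another's, tail-reduce, and make monic.
Reduced Gröbner basis: {p + qr - 8q - 16r + 26, q² + 1/7q - 1/7r - 4/7}.

Buchberger on the second generating set:
h_1 = 3/2p - 28q² + 3/2qr - 16q - 20r + 63, LT = p.
h_2 = ¼p - 28q² + ¼qr - 6q + 45/2, LT = p.

S(h_1,h_2): lcm = p. S = 280/3q² + 40/3q - 40/3r - 48.
  leading term q²: no divisor's leading term divides it; move 280/3q² to the remainder.
  leading term q: no divisor's leading term divides it; move 40/3q to the remainder.
  leading term r: no divisor's leading term divides it; move -40/3r to the remainder.
  leading term 1: no divisor's leading term divides it; move -48 to the remainder.
  remainder 280/3q² + 40/3q - 40/3r - 48 ≠ 0; add k_3 = 280/3q² + 40/3q - 40/3r - 48 to the basis.

S(h_1,k_3): leading monomials are coprime, so the S-polynomial reduces to 0 (Buchberger's first criterion).
S(h_2,k_3): leading monomials are coprime, so the S-polynomial reduces to 0 (Buchberger's first criterion).
Every S-polynomial of the final basis reduces to 0, so we have a Gröbner basis.
Inter-reduce: drop elements whose leading term is divisible by another's, tail-reduce, and make monic.
Reduced Gröbner basis: {p + qr - 8q - 16r + 162/5, q² + 1/7q - 1/7r - 18/35}.

Since the reduced bases disagree, the two ideals are not the same.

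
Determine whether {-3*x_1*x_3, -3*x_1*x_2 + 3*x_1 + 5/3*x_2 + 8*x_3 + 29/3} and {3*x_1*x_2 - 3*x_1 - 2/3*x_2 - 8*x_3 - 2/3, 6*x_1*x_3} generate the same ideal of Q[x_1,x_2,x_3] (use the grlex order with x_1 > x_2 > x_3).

No, the ideals differ.

Two ideals are equal iff their reduced Gröbner bases coincide (the reduced basis is unique for a fixed ordering).
Buchberger on the first generating set:
f_1 = -3*x_1*x_3, LT = x_1*x_3.
f_2 = -3*x_1*x_2 + 3*x_1 + 5/3*x_2 + 8*x_3 + 29/3, LT = x_1*x_2.

S(f_1,f_2): lcm = x_1*x_2*x_3. S = x_1*x_3 + 5/9*x_2*x_3 + 8/3*x_3**2 + 29/9*x_3.
  leading term x_1*x_3: subtract (-1/3)·f_1 from x_1*x_3 + 5/9*x_2*x_3 + 8/3*x_3**2 + 29/9*x_3 → 5/9*x_2*x_3 + 8/3*x_3**2 + 29/9*x_3
  leading term x_2*x_3: no divisor's leading term divides it; move 5/9*x_2*x_3 to the remainder.
  leading term x_3**2: no divisor's leading term divides it; move 8/3*x_3**2 to the remainder.
  leading term x_3: no divisor's leading term divides it; move 29/9*x_3 to the remainder.
  remainder 5/9*x_2*x_3 + 8/3*x_3**2 + 29/9*x_3 ≠ 0; add g_3 = 5/9*x_2*x_3 + 8/3*x_3**2 + 29/9*x_3 to the basis.

S(f_1,g_3): lcm = x_1*x_2*x_3. S = -24/5*x_1*x_3**2 - 29/5*x_1*x_3.
  leading term x_1*x_3**2: subtract (8/5*x_3)·f_1 from -24/5*x_1*x_3**2 - 29/5*x_1*x_3 → -29/5*x_1*x_3
  leading term x_1*x_3: subtract (29/15)·f_1 from -29/5*x_1*x_3 → 0
  remainder 0.

S(f_2,g_3): lcm = x_1*x_2*x_3. S = -24/5*x_1*x_3**2 - 34/5*x_1*x_3 - 5/9*x_2*x_3 - 8/3*x_3**2 - 29/9*x_3.
  leading term x_1*x_3**2: subtract (8/5*x_3)·f_1 from -24/5*x_1*x_3**2 - 34/5*x_1*x_3 - 5/9*x_2*x_3 - 8/3*x_3**2 - 29/9*x_3 → -34/5*x_1*x_3 - 5/9*x_2*x_3 - 8/3*x_3**2 - 29/9*x_3
  leading term x_1*x_3: subtract (34/15)·f_1 from -34/5*x_1*x_3 - 5/9*x_2*x_3 - 8/3*x_3**2 - 29/9*x_3 → -5/9*x_2*x_3 - 8/3*x_3**2 - 29/9*x_3
  leading term x_2*x_3: subtract (-1)·g_3 from -5/9*x_2*x_3 - 8/3*x_3**2 - 29/9*x_3 → 0
  remainder 0.

Every S-polynomial of the final basis reduces to 0, so we have a Gröbner basis.
Inter-reduce: drop elements whose leading term is divisible by another's, tail-reduce, and make monic.
Reduced Gröbner basis: {x_1*x_2 - x_1 - 5/9*x_2 - 8/3*x_3 - 29/9, x_1*x_3, x_2*x_3 + 24/5*x_3**2 + 29/5*x_3}.

Buchberger on the second generating set:
h_1 = 3*x_1*x_2 - 3*x_1 - 2/3*x_2 - 8*x_3 - 2/3, LT = x_1*x_2.
h_2 = 6*x_1*x_3, LT = x_1*x_3.

S(h_1,h_2): lcm = x_1*x_2*x_3. S = -x_1*x_3 - 2/9*x_2*x_3 - 8/3*x_3**2 - 2/9*x_3.
  leading term x_1*x_3: subtract (-1/6)·h_2 from -x_1*x_3 - 2/9*x_2*x_3 - 8/3*x_3**2 - 2/9*x_3 → -2/9*x_2*x_3 - 8/3*x_3**2 - 2/9*x_3
  leading term x_2*x_3: no divisor's leading term divides it; move -2/9*x_2*x_3 to the remainder.
  leading term x_3**2: no divisor's leading term divides it; move -8/3*x_3**2 to the remainder.
  leading term x_3: no divisor's leading term divides it; move -2/9*x_3 to the remainder.
  remainder -2/9*x_2*x_3 - 8/3*x_3**2 - 2/9*x_3 ≠ 0; add k_3 = -2/9*x_2*x_3 - 8/3*x_3**2 - 2/9*x_3 to the basis.

S(h_1,k_3): lcm = x_1*x_2*x_3. S = -12*x_1*x_3**2 - 2*x_1*x_3 - 2/9*x_2*x_3 - 8/3*x_3**2 - 2/9*x_3.
  leading term x_1*x_3**2: subtract (-2*x_3)·h_2 from -12*x_1*x_3**2 - 2*x_1*x_3 - 2/9*x_2*x_3 - 8/3*x_3**2 - 2/9*x_3 → -2*x_1*x_3 - 2/9*x_2*x_3 - 8/3*x_3**2 - 2/9*x_3
  leading term x_1*x_3: subtract (-1/3)·h_2 from -2*x_1*x_3 - 2/9*x_2*x_3 - 8/3*x_3**2 - 2/9*x_3 → -2/9*x_2*x_3 - 8/3*x_3**2 - 2/9*x_3
  leading term x_2*x_3: subtract (1)·k_3 from -2/9*x_2*x_3 - 8/3*x_3**2 - 2/9*x_3 → 0
  remainder 0.

S(h_2,k_3): lcm = x_1*x_2*x_3. S = -12*x_1*x_3**2 - x_1*x_3.
  leading term x_1*x_3**2: subtract (-2*x_3)·h_2 from -12*x_1*x_3**2 - x_1*x_3 → -x_1*x_3
  leading term x_1*x_3: subtract (-1/6)·h_2 from -x_1*x_3 → 0
  remainder 0.

Every S-polynomial of the final basis reduces to 0, so we have a Gröbner basis.
Inter-reduce: drop elements whose leading term is divisible by another's, tail-reduce, and make monic.
Reduced Gröbner basis: {x_1*x_2 - x_1 - 2/9*x_2 - 8/3*x_3 - 2/9, x_1*x_3, x_2*x_3 + 12*x_3**2 + x_3}.

These differ, so the ideals are not equal.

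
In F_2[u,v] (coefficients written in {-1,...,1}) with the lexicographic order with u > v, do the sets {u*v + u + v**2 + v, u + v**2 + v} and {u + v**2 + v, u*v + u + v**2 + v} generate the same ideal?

Since reduced Gröbner bases are canonical representatives of ideals under a given ordering, it suffices to compute and compare them.
Buchberger on the first generating set:
f_1 = u*v + u + v**2 + v, LT = u*v.
f_2 = u + v**2 + v, LT = u.

S(f_1,f_2): lcm = u*v. S = u + v**3 + v.
  leading term u: subtract (1)·f_2 from u + v**3 + v → v**3 + v**2
  leading term v**3: no divisor's leading term divides it; move v**3 to the remainder.
  leading term v**2: no divisor's leading term divides it; move v**2 to the remainder.
  remainder v**3 + v**2 ≠ 0; add g_3 = v**3 + v**2 to the basis.

The other S-polynomials (S(f_1,g_3), S(f_2,g_3)) all reduce to 0 modulo the current basis, so we have a Gröbner basis.
Inter-reduce: drop elements whose leading term is divisible by another's, tail-reduce, and make monic.
Reduced Gröbner basis: {u + v**2 + v, v**3 + v**2}.

Buchberger on the second generating set:
h_1 = u + v**2 + v, LT = u.
h_2 = u*v + u + v**2 + v, LT = u*v.

S(h_1,h_2): lcm = u*v. S = u + v**3 + v.
  leading term u: subtract (1)·h_1 from u + v**3 + v → v**3 + v**2
  leading term v**3: no divisor's leading term divides it; move v**3 to the remainder.
  leading term v**2: no divisor's leading term divides it; move v**2 to the remainder.
  remainder v**3 + v**2 ≠ 0; add k_3 = v**3 + v**2 to the basis.

The other S-polynomials (S(h_1,k_3), S(h_2,k_3)) all reduce to 0 modulo the current basis, so we have a Gröbner basis.
Inter-reduce: drop elements whose leading term is divisible by another's, tail-reduce, and make monic.
Reduced Gröbner basis: {u + v**2 + v, v**3 + v**2}.

Same reduced basis, so the two generating sets span the same ideal.
The same test decides containment: I ⊆ J iff every generator of I reduces to 0 modulo a Gröbner basis of J.

Yes, the ideals are equal.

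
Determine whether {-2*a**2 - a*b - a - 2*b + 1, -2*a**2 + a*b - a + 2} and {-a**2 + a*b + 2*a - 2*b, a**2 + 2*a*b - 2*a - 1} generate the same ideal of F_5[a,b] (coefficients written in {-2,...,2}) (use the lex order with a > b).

Two ideals are equal iff their reduced Gröbner bases coincide (the reduced basis is unique for a fixed ordering).
Buchberger on the first generating set:
f_1 = -2*a**2 - a*b - a - 2*b + 1, LT = a**2.
f_2 = -2*a**2 + a*b - a + 2, LT = a**2.

S(f_1,f_2): lcm = a**2. S = a*b + b - 2.
  leading term a*b: no divisor's leading term divides it; move a*b to the remainder.
  leading term b: no divisor's leading term divides it; move b to the remainder.
  leading term 1: no divisor's leading term divides it; move -2 to the remainder.
  remainder a*b + b - 2 ≠ 0; add g_3 = a*b + b - 2 to the basis.

S(f_1,g_3): lcm = a**2*b. S = -2*a*b**2 + 2*a*b + 2*a + b**2 + 2*b.
  leading term a*b**2: subtract (-2*b)·g_3 from -2*a*b**2 + 2*a*b + 2*a + b**2 + 2*b → 2*a*b + 2*a - 2*b**2 - 2*b
  leading term a*b: subtract (2)·g_3 from 2*a*b + 2*a - 2*b**2 - 2*b → 2*a - 2*b**2 + b - 1
  leading term a: no divisor's leading term divides it; move 2*a to the remainder.
  leading term b**2: no divisor's leading term divides it; move -2*b**2 to the remainder.
  leading term b: no divisor's leading term divides it; move b to the remainder.
  leading term 1: no divisor's leading term divides it; move -1 to the remainder.
  remainder 2*a - 2*b**2 + b - 1 ≠ 0; add g_4 = 2*a - 2*b**2 + b - 1 to the basis.

S(g_3,g_4): lcm = a*b. S = b**3 + 2*b**2 - b - 2.
  leading term b**3: no divisor's leading term divides it; move b**3 to the remainder.
  leading term b**2: no divisor's leading term divides it; move 2*b**2 to the remainder.
  leading term b: no divisor's leading term divides it; move -b to the remainder.
  leading term 1: no divisor's leading term divides it; move -2 to the remainder.
  remainder b**3 + 2*b**2 - b - 2 ≠ 0; add g_5 = b**3 + 2*b**2 - b - 2 to the basis.

The other S-polynomials (S(f_2,g_3), S(f_1,g_4), S(f_2,g_4), S(f_1,g_5), S(f_2,g_5), S(g_3,g_5), S(g_4,g_5)) all reduce to 0 modulo the current basis, so we have a Gröbner basis.
Inter-reduce: drop elements whose leading term is divisible by another's, tail-reduce, and make monic.
Reduced Gröbner basis: {a - b**2 - 2*b + 2, b**3 + 2*b**2 - b - 2}.

Buchberger on the second generating set:
h_1 = -a**2 + a*b + 2*a - 2*b, LT = a**2.
h_2 = a**2 + 2*a*b - 2*a - 1, LT = a**2.

S(h_1,h_2): lcm = a**2. S = 2*a*b + 2*b + 1.
  leading term a*b: no divisor's leading term divides it; move 2*a*b to the remainder.
  leading term b: no divisor's leading term divides it; move 2*b to the remainder.
  leading term 1: no divisor's leading term divides it; move 1 to the remainder.
  remainder 2*a*b + 2*b + 1 ≠ 0; add k_3 = 2*a*b + 2*b + 1 to the basis.

S(h_1,k_3): lcm = a**2*b. S = -a*b**2 + 2*a*b + 2*a + 2*b**2.
  leading term a*b**2: subtract (2*b)·k_3 from -a*b**2 + 2*a*b + 2*a + 2*b**2 → 2*a*b + 2*a - 2*b**2 - 2*b
  leading term a*b: subtract (1)·k_3 from 2*a*b + 2*a - 2*b**2 - 2*b → 2*a - 2*b**2 + b - 1
  leading term a: no divisor's leading term divides it; move 2*a to the remainder.
  leading term b**2: no divisor's leading term divides it; move -2*b**2 to the remainder.
  leading term b: no divisor's leading term divides it; move b to the remainder.
  leading term 1: no divisor's leading term divides it; move -1 to the remainder.
  remainder 2*a - 2*b**2 + b - 1 ≠ 0; add k_4 = 2*a - 2*b**2 + b - 1 to the basis.

S(k_3,k_4): lcm = a*b. S = b**3 + 2*b**2 - b - 2.
  leading term b**3: no divisor's leading term divides it; move b**3 to the remainder.
  leading term b**2: no divisor's leading term divides it; move 2*b**2 to the remainder.
  leading term b: no divisor's leading term divides it; move -b to the remainder.
  leading term 1: no divisor's leading term divides it; move -2 to the remainder.
  remainder b**3 + 2*b**2 - b - 2 ≠ 0; add k_5 = b**3 + 2*b**2 - b - 2 to the basis.

The other S-polynomials (S(h_2,k_3), S(h_1,k_4), S(h_2,k_4), S(h_1,k_5), S(h_2,k_5), S(k_3,k_5), S(k_4,k_5)) all reduce to 0 modulo the current basis, so we have a Gröbner basis.
Inter-reduce: drop elements whose leading term is divisible by another's, tail-reduce, and make monic.
Reduced Gröbner basis: {a - b**2 - 2*b + 2, b**3 + 2*b**2 - b - 2}.

These coincide, so the ideals are equal.
The choice of monomial ordering does not affect the verdict — as long as both bases are computed under the same ordering, their equality decides ideal equality.

Yes, the ideals are equal.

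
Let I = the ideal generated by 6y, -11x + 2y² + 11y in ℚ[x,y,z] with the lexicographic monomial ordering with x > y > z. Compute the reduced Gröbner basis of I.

f_1 = 6y, LT = y.
f_2 = -11x + 2y² + 11y, LT = x.

The S-polynomials (S(f_1,f_2)) all reduce to 0 modulo the current basis, so we have a Gröbner basis.

G = {x, y}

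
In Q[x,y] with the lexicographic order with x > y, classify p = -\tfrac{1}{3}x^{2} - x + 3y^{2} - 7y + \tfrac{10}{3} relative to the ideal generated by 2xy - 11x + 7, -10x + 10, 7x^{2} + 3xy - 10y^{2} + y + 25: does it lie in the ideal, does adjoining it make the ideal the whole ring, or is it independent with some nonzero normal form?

First compute the reduced Gröbner basis of I by Buchberger's algorithm.
f_1 = 2xy - 11x + 7, LT = xy.
f_2 = -10x + 10, LT = x.
f_3 = 7x^{2} + 3xy - 10y^{2} + y + 25, LT = x^{2}.

S(f_1,f_2): lcm = xy. S = -\tfrac{11}{2}x + y + \tfrac{7}{2}.
  reduce S modulo (f_1, f_2, f_3):
  remainder y - 2 ≠ 0; add h_4 = y - 2 to the basis.

The other S-polynomials (S(f_1,f_3), S(f_2,f_3), S(f_1,h_4), S(f_2,h_4), S(f_3,h_4)) all reduce to 0 modulo the current basis, so we have a Gröbner basis.
Inter-reduce: drop elements whose leading term is divisible by another's, tail-reduce, and make monic.
Reduced Gröbner basis: {x - 1, y - 2}.
Label its elements g_1 = x - 1, g_2 = y - 2.

Reduce p = -\tfrac{1}{3}x^{2} - x + 3y^{2} - 7y + \tfrac{10}{3} modulo G:
  leading term x^{2}: subtract (-\tfrac{1}{3}x)·g_1 from -\tfrac{1}{3}x^{2} - x + 3y^{2} - 7y + \tfrac{10}{3} → -\tfrac{4}{3}x + 3y^{2} - 7y + \tfrac{10}{3}
  leading term x: subtract (-\tfrac{4}{3})·g_1 from -\tfrac{4}{3}x + 3y^{2} - 7y + \tfrac{10}{3} → 3y^{2} - 7y + 2
  leading term y^{2}: subtract (3y)·g_2 from 3y^{2} - 7y + 2 → -y + 2
  leading term y: subtract (-1)·g_2 from -y + 2 → 0
  normal form = 0.
Since the normal form is 0, p ∈ I.

Ideal membership is decidable via reduction modulo a Gröbner basis.

-\tfrac{1}{3}x^{2} - x + 3y^{2} - 7y + \tfrac{10}{3} lies in I (it reduces to 0).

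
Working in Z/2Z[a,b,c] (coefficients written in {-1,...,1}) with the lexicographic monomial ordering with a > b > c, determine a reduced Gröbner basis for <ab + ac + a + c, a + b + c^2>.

f_1 = ab + ac + a + c, LT = ab.
f_2 = a + b + c^2, LT = a.

S(f_1,f_2): lcm = ab. S = ac + a + b^2 + bc^2 + c.
  leading term ac: subtract (c)·f_2 from ac + a + b^2 + bc^2 + c → a + b^2 + bc^2 + bc + c^3 + c
  leading term a: subtract (1)·f_2 from a + b^2 + bc^2 + bc + c^3 + c → b^2 + bc^2 + bc + b + c^3 + c^2 + c
  leading term b^2: no divisor's leading term divides it; move b^2 to the remainder.
  leading term bc^2: no divisor's leading term divides it; move bc^2 to the remainder.
  leading term bc: no divisor's leading term divides it; move bc to the remainder.
  leading term b: no divisor's leading term divides it; move b to the remainder.
  leading term c^3: no divisor's leading term divides it; move c^3 to the remainder.
  leading term c^2: no divisor's leading term divides it; move c^2 to the remainder.
  leading term c: no divisor's leading term divides it; move c to the remainder.
  remainder b^2 + bc^2 + bc + b + c^3 + c^2 + c ≠ 0; add g_3 = b^2 + bc^2 + bc + b + c^3 + c^2 + c to the basis.

The other S-polynomials (S(f_1,g_3), S(f_2,g_3)) all reduce to 0 modulo the current basis, so we have a Gröbner basis.
Inter-reduce: drop elements whose leading term is divisible by another's, tail-reduce, and make monic.

G = {a + b + c^2, b^2 + bc^2 + bc + b + c^3 + c^2 + c}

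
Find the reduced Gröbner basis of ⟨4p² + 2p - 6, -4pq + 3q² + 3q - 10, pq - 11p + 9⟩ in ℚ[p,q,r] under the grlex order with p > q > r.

G = {p - 1, q - 2}

f_1 = 4p² + 2p - 6, LT = p².
f_2 = -4pq + 3q² + 3q - 10, LT = pq.
f_3 = pq - 11p + 9, LT = pq.

S(f_1,f_2): lcm = p²q. S = ¾pq² + 5/4pq - 5/2p - 3/2q.
  reduce S modulo (f_1, f_2, f_3):
  remainder 9/16q³ + 3/2q² - 5/2p - 39/16q - 25/8 ≠ 0; add g_4 = 9/16q³ + 3/2q² - 5/2p - 39/16q - 25/8 to the basis.

S(f_1,f_3): lcm = p²q. S = 11p² + ½pq - 9p - 3/2q.
  reduce S modulo (f_1, f_2, f_3, g_4):
  remainder ⅜q² - 29/2p - 9/8q + 61/4 ≠ 0; add g_5 = ⅜q² - 29/2p - 9/8q + 61/4 to the basis.

S(f_2,f_3): lcm = pq. S = -¾q² + 11p - ¾q - 13/2.
  reduce S modulo (f_1, f_2, f_3, g_4, g_5):
  remainder -18p - 3q + 24 ≠ 0; add g_6 = -18p - 3q + 24 to the basis.

S(f_3,g_4): lcm = pq³. S = -41/3pq² + 40/9p² + 13/3pq + 9q² + 50/9p.
  reduce S modulo (f_1, f_2, f_3, g_4, g_5, g_6):
  remainder -101q + 202 ≠ 0; add g_7 = -101q + 202 to the basis.

The other S-polynomials (S(f_1,g_4), S(f_2,g_4), S(f_1,g_5), S(f_2,g_5), S(f_3,g_5), S(g_4,g_5), S(f_1,g_6), S(f_2,g_6), S(f_3,g_6), S(g_4,g_6), S(g_5,g_6), S(f_1,g_7), S(f_2,g_7), S(f_3,g_7), S(g_4,g_7), S(g_5,g_7), S(g_6,g_7)) all reduce to 0 modulo the current basis, so we have a Gröbner basis.
Inter-reduce: drop elements whose leading term is divisible by another's, tail-reduce, and make monic.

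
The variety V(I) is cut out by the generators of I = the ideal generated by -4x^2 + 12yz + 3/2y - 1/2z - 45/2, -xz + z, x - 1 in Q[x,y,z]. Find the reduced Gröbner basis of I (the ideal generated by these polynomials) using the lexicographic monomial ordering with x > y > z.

f_1 = -4x^2 + 12yz + 3/2y - 1/2z - 45/2, LT = x^2.
f_2 = -xz + z, LT = xz.
f_3 = x - 1, LT = x.

S(f_1,f_2): lcm = x^2z. S = xz - 3yz^2 - 3/8yz + 1/8z^2 + 45/8z.
  leading term xz: subtract (-1)·f_2 from xz - 3yz^2 - 3/8yz + 1/8z^2 + 45/8z → -3yz^2 - 3/8yz + 1/8z^2 + 53/8z
  leading term yz^2: no divisor's leading term divides it; move -3yz^2 to the remainder.
  leading term yz: no divisor's leading term divides it; move -3/8yz to the remainder.
  leading term z^2: no divisor's leading term divides it; move 1/8z^2 to the remainder.
  leading term z: no divisor's leading term divides it; move 53/8z to the remainder.
  remainder -3yz^2 - 3/8yz + 1/8z^2 + 53/8z ≠ 0; add g_4 = -3yz^2 - 3/8yz + 1/8z^2 + 53/8z to the basis.

S(f_1,f_3): lcm = x^2. S = x - 3yz - 3/8y + 1/8z + 45/8.
  leading term x: subtract (1)·f_3 from x - 3yz - 3/8y + 1/8z + 45/8 → -3yz - 3/8y + 1/8z + 53/8
  leading term yz: no divisor's leading term divides it; move -3yz to the remainder.
  leading term y: no divisor's leading term divides it; move -3/8y to the remainder.
  leading term z: no divisor's leading term divides it; move 1/8z to the remainder.
  leading term 1: no divisor's leading term divides it; move 53/8 to the remainder.
  remainder -3yz - 3/8y + 1/8z + 53/8 ≠ 0; add g_5 = -3yz - 3/8y + 1/8z + 53/8 to the basis.

The other S-polynomials (S(f_2,f_3), S(f_1,g_4), S(f_2,g_4), S(f_3,g_4), S(f_1,g_5), S(f_2,g_5), S(f_3,g_5), S(g_4,g_5)) all reduce to 0 modulo the current basis, so we have a Gröbner basis.
Inter-reduce: drop elements whose leading term is divisible by another's, tail-reduce, and make monic.

G = {x - 1, yz + 1/8y - 1/24z - 53/24}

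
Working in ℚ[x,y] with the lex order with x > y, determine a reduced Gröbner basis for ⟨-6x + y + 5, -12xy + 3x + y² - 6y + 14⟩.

G = {x - ⅙y - ⅚, y² + 31/2y - 33/2}

f_1 = -6x + y + 5, LT = x.
f_2 = -12xy + 3x + y² - 6y + 14, LT = xy.

S(f_1,f_2): lcm = xy. S = ¼x - 1/12y² - 4/3y + 7/6.
  leading term x: subtract (-1/24)·f_1 from ¼x - 1/12y² - 4/3y + 7/6 → -1/12y² - 31/24y + 11/8
  leading term y²: no divisor's leading term divides it; move -1/12y² to the remainder.
  leading term y: no divisor's leading term divides it; move -31/24y to the remainder.
  leading term 1: no divisor's leading term divides it; move 11/8 to the remainder.
  remainder -1/12y² - 31/24y + 11/8 ≠ 0; add g_3 = -1/12y² - 31/24y + 11/8 to the basis.

The other S-polynomials (S(f_1,g_3), S(f_2,g_3)) all reduce to 0 modulo the current basis, so we have a Gröbner basis.
Inter-reduce: drop elements whose leading term is divisible by another's, tail-reduce, and make monic.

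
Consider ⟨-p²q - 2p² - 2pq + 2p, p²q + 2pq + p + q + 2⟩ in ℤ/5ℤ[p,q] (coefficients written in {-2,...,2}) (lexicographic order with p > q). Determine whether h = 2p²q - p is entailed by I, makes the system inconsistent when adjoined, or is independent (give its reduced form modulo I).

2p²q - p is independent of I; its normal form modulo I is -2q³ + q² + 2q - 1.

First compute the reduced Gröbner basis of I by Buchberger's algorithm.
f_1 = -p²q - 2p² - 2pq + 2p, LT = p²q.
f_2 = p²q + 2pq + p + q + 2, LT = p²q.

S(f_1,f_2): lcm = p²q. S = 2p² + 2p - q - 2.
  leading term p²: no divisor's leading term divides it; move 2p² to the remainder.
  leading term p: no divisor's leading term divides it; move 2p to the remainder.
  leading term q: no divisor's leading term divides it; move -q to the remainder.
  leading term 1: no divisor's leading term divides it; move -2 to the remainder.
  remainder 2p² + 2p - q - 2 ≠ 0; add k_3 = 2p² + 2p - q - 2 to the basis.

S(f_1,k_3): lcm = p²q. S = 2p² + pq - 2p - 2q² + q.
  leading term p²: subtract (1)·k_3 from 2p² + pq - 2p - 2q² + q → pq + p - 2q² + 2q + 2
  leading term pq: no divisor's leading term divides it; move pq to the remainder.
  leading term p: no divisor's leading term divides it; move p to the remainder.
  leading term q²: no divisor's leading term divides it; move -2q² to the remainder.
  leading term q: no divisor's leading term divides it; move 2q to the remainder.
  leading term 1: no divisor's leading term divides it; move 2 to the remainder.
  remainder pq + p - 2q² + 2q + 2 ≠ 0; add k_4 = pq + p - 2q² + 2q + 2 to the basis.

S(f_1,k_4): lcm = p²q. S = p² + 2pq² + p.
  leading term p²: subtract (-2)·k_3 from p² + 2pq² + p → 2pq² - 2q + 1
  leading term pq²: subtract (2q)·k_4 from 2pq² - 2q + 1 → -2pq - q³ + q² - q + 1
  leading term pq: subtract (-2)·k_4 from -2pq - q³ + q² - q + 1 → 2p - q³ + 2q² - 2q
  leading term p: no divisor's leading term divides it; move 2p to the remainder.
  leading term q³: no divisor's leading term divides it; move -q³ to the remainder.
  leading term q²: no divisor's leading term divides it; move 2q² to the remainder.
  leading term q: no divisor's leading term divides it; move -2q to the remainder.
  remainder 2p - q³ + 2q² - 2q ≠ 0; add k_5 = 2p - q³ + 2q² - 2q to the basis.

S(f_1,k_5): lcm = p²q. S = 2p² - 2pq⁴ - pq³ + pq² + 2pq - 2p.
  leading term p²: subtract (1)·k_3 from 2p² - 2pq⁴ - pq³ + pq² + 2pq - 2p → -2pq⁴ - pq³ + pq² + 2pq + p + q + 2
  leading term pq⁴: subtract (-2q³)·k_4 from -2pq⁴ - pq³ + pq² + 2pq + p + q + 2 → pq³ + pq² + 2pq + p + q⁵ - q⁴ - q³ + q + 2
  leading term pq³: subtract (q²)·k_4 from pq³ + pq² + 2pq + p + q⁵ - q⁴ - q³ + q + 2 → 2pq + p + q⁵ + q⁴ + 2q³ - 2q² + q + 2
  leading term pq: subtract (2)·k_4 from 2pq + p + q⁵ + q⁴ + 2q³ - 2q² + q + 2 → -p + q⁵ + q⁴ + 2q³ + 2q² + 2q - 2
  leading term p: subtract (2)·k_5 from -p + q⁵ + q⁴ + 2q³ + 2q² + 2q - 2 → q⁵ + q⁴ - q³ - 2q² + q - 2
  leading term q⁵: no divisor's leading term divides it; move q⁵ to the remainder.
  leading term q⁴: no divisor's leading term divides it; move q⁴ to the remainder.
  leading term q³: no divisor's leading term divides it; move -q³ to the remainder.
  leading term q²: no divisor's leading term divides it; move -2q² to the remainder.
  leading term q: no divisor's leading term divides it; move q to the remainder.
  leading term 1: no divisor's leading term divides it; move -2 to the remainder.
  remainder q⁵ + q⁴ - q³ - 2q² + q - 2 ≠ 0; add k_6 = q⁵ + q⁴ - q³ - 2q² + q - 2 to the basis.

S(k_3,k_5): lcm = p². S = -2pq³ - pq² + pq + p + 2q - 1.
  leading term pq³: subtract (-2q²)·k_4 from -2pq³ - pq² + pq + p + 2q - 1 → pq² + pq + p + q⁴ - q³ - q² + 2q - 1
  leading term pq²: subtract (q)·k_4 from pq² + pq + p + q⁴ - q³ - q² + 2q - 1 → p + q⁴ + q³ + 2q² - 1
  leading term p: subtract (-2)·k_5 from p + q⁴ + q³ + 2q² - 1 → q⁴ - q³ + q² + q - 1
  leading term q⁴: no divisor's leading term divides it; move q⁴ to the remainder.
  leading term q³: no divisor's leading term divides it; move -q³ to the remainder.
  leading term q²: no divisor's leading term divides it; move q² to the remainder.
  leading term q: no divisor's leading term divides it; move q to the remainder.
  leading term 1: no divisor's leading term divides it; move -1 to the remainder.
  remainder q⁴ - q³ + q² + q - 1 ≠ 0; add k_7 = q⁴ - q³ + q² + q - 1 to the basis.

The other S-polynomials (S(f_2,k_3), S(f_2,k_4), S(k_3,k_4), S(f_2,k_5), S(k_4,k_5), S(f_1,k_6), S(f_2,k_6), S(k_3,k_6), S(k_4,k_6), S(k_5,k_6), S(f_1,k_7), S(f_2,k_7), S(k_3,k_7), S(k_4,k_7), S(k_5,k_7), S(k_6,k_7)) all reduce to 0 modulo the current basis, so we have a Gröbner basis.
Inter-reduce: drop elements whose leading term is divisible by another's, tail-reduce, and make monic.
Reduced Gröbner basis: {p + 2q³ + q² - q, q⁴ - q³ + q² + q - 1}.
Label its elements g_1 = p + 2q³ + q² - q, g_2 = q⁴ - q³ + q² + q - 1.

Reduce h = 2p²q - p modulo G:
  leading term p²q: subtract (2pq)·g_1 from 2p²q - p → pq⁴ - 2pq³ + 2pq² - p
  leading term pq⁴: subtract (q⁴)·g_1 from pq⁴ - 2pq³ + 2pq² - p → -2pq³ + 2pq² - p - 2q⁷ - q⁶ + q⁵
  leading term pq³: subtract (-2q³)·g_1 from -2pq³ + 2pq² - p - 2q⁷ - q⁶ + q⁵ → 2pq² - p - 2q⁷ - 2q⁶ - 2q⁵ - 2q⁴
  leading term pq²: subtract (2q²)·g_1 from 2pq² - p - 2q⁷ - 2q⁶ - 2q⁵ - 2q⁴ → -p - 2q⁷ - 2q⁶ - q⁵ + q⁴ + 2q³
  leading term p: subtract (-1)·g_1 from -p - 2q⁷ - 2q⁶ - q⁵ + q⁴ + 2q³ → -2q⁷ - 2q⁶ - q⁵ + q⁴ - q³ + q² - q
  leading term q⁷: subtract (-2q³)·g_2 from -2q⁷ - 2q⁶ - q⁵ + q⁴ - q³ + q² - q → q⁶ + q⁵ - 2q⁴ + 2q³ + q² - q
  leading term q⁶: subtract (q²)·g_2 from q⁶ + q⁵ - 2q⁴ + 2q³ + q² - q → 2q⁵ + 2q⁴ + q³ + 2q² - q
  leading term q⁵: subtract (2q)·g_2 from 2q⁵ + 2q⁴ + q³ + 2q² - q → -q⁴ - q³ + q
  leading term q⁴: subtract (-1)·g_2 from -q⁴ - q³ + q → -2q³ + q² + 2q - 1
  leading term q³: no divisor's leading term divides it; move -2q³ to the remainder.
  leading term q²: no divisor's leading term divides it; move q² to the remainder.
  leading term q: no divisor's leading term divides it; move 2q to the remainder.
  leading term 1: no divisor's leading term divides it; move -1 to the remainder.
  normal form = -2q³ + q² + 2q - 1.
The normal form is nonzero, so h ∉ I. Since h minus its normal form lies in I, I + (h) = I + (r) where r = -2q³ + q² + 2q - 1; decide whether this ideal is the whole ring.
Run Buchberger on G together with r (pairs among the g_i already reduce to 0 since G is a Gröbner basis):
g_1 = p + 2q³ + q² - q, LT = p.
g_2 = q⁴ - q³ + q² + q - 1, LT = q⁴.
r = -2q³ + q² + 2q - 1, LT = q³.

S(g_2,r): lcm = q⁴. S = 2q³ + 2q² - 2q - 1.
  leading term q³: subtract (-1)·r from 2q³ + 2q² - 2q - 1 → -2q² - 2
  leading term q²: no divisor's leading term divides it; move -2q² to the remainder.
  leading term 1: no divisor's leading term divides it; move -2 to the remainder.
  remainder -2q² - 2 ≠ 0; add m_4 = -2q² - 2 to the basis.

S(r,m_4): lcm = q³. S = 2q² - 2q - 2.
  leading term q²: subtract (-1)·m_4 from 2q² - 2q - 2 → -2q + 1
  leading term q: no divisor's leading term divides it; move -2q to the remainder.
  leading term 1: no divisor's leading term divides it; move 1 to the remainder.
  remainder -2q + 1 ≠ 0; add m_5 = -2q + 1 to the basis.

The other S-polynomials (S(g_1,g_2), S(g_1,r), S(g_1,m_4), S(g_2,m_4), S(g_1,m_5), S(g_2,m_5), S(r,m_5), S(m_4,m_5)) all reduce to 0 modulo the current basis, so we have a Gröbner basis.
Inter-reduce: drop elements whose leading term is divisible by another's, tail-reduce, and make monic.
Reduced Gröbner basis: {p, q + 2}.
The reduced Gröbner basis of I + (h) is {p, q + 2} ≠ {1}, a proper ideal, so the enlarged system stays consistent: h is independent of I, with normal form -2q³ + q² + 2q - 1.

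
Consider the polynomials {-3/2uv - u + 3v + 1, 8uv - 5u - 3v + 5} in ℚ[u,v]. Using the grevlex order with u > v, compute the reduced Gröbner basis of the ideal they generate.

G = {v² - 5/39v, u - 39/31v - 1}

The reduced Gröbner basis is the canonical form of the ideal for this ordering.

f_1 = -3/2uv - u + 3v + 1, LT = uv.
f_2 = 8uv - 5u - 3v + 5, LT = uv.

S(f_1,f_2): lcm = uv. S = 31/24u - 13/8v - 31/24.
  reduce S modulo (f_1, f_2):
  remainder 31/24u - 13/8v - 31/24 ≠ 0; add g_3 = 31/24u - 13/8v - 31/24 to the basis.

S(f_1,g_3): lcm = uv. S = 39/31v² + ⅔u - v - ⅔.
  reduce S modulo (f_1, f_2, g_3):
  remainder 39/31v² - 5/31v ≠ 0; add g_4 = 39/31v² - 5/31v to the basis.

The other S-polynomials (S(f_2,g_3), S(f_1,g_4), S(f_2,g_4), S(g_3,g_4)) all reduce to 0 modulo the current basis, so we have a Gröbner basis.
Inter-reduce: drop elements whose leading term is divisible by another's, tail-reduce, and make monic.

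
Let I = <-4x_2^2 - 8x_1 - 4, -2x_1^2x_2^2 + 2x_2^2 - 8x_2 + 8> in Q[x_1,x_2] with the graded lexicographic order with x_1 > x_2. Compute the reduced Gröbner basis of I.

f_1 = -4x_2^2 - 8x_1 - 4, LT = x_2^2.
f_2 = -2x_1^2x_2^2 + 2x_2^2 - 8x_2 + 8, LT = x_1^2x_2^2.

S(f_1,f_2): lcm = x_1^2x_2^2. S = 2x_1^3 + x_1^2 + x_2^2 - 4x_2 + 4.
  reduce S modulo (f_1, f_2):
  remainder 2x_1^3 + x_1^2 - 2x_1 - 4x_2 + 3 ≠ 0; add g_3 = 2x_1^3 + x_1^2 - 2x_1 - 4x_2 + 3 to the basis.

The other S-polynomials (S(f_1,g_3), S(f_2,g_3)) all reduce to 0 modulo the current basis, so we have a Gröbner basis.
Inter-reduce: drop elements whose leading term is divisible by another's, tail-reduce, and make monic.

G = {x_1^3 + 1/2x_1^2 - x_1 - 2x_2 + 3/2, x_2^2 + 2x_1 + 1}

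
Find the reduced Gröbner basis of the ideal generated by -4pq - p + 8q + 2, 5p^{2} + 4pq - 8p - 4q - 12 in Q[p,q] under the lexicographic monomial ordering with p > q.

G = {p^{2} - \tfrac{9}{5}p + \tfrac{4}{5}q - 2, pq + \tfrac{1}{4}p - 2q - \tfrac{1}{2}, q^{2} - \tfrac{7}{4}q - \tfrac{1}{2}}

The reduced Gröbner basis is the canonical form of the ideal for this ordering.

f_1 = -4pq - p + 8q + 2, LT = pq.
f_2 = 5p^{2} + 4pq - 8p - 4q - 12, LT = p^{2}.

S(f_1,f_2): lcm = p^{2}q. S = \tfrac{1}{4}p^{2} - \tfrac{4}{5}pq^{2} - \tfrac{2}{5}pq - \tfrac{1}{2}p + \tfrac{4}{5}q^{2} + \tfrac{12}{5}q.
  reduce S modulo (f_1, f_2):
  remainder -\tfrac{4}{5}q^{2} + \tfrac{7}{5}q + \tfrac{2}{5} ≠ 0; add g_3 = -\tfrac{4}{5}q^{2} + \tfrac{7}{5}q + \tfrac{2}{5} to the basis.

The other S-polynomials (S(f_1,g_3), S(f_2,g_3)) all reduce to 0 modulo the current basis, so we have a Gröbner basis.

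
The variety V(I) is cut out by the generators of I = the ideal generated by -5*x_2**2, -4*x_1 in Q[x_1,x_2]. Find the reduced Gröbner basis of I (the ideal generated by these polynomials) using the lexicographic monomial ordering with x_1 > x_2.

G = {x_1, x_2**2}

f_1 = -5*x_2**2, LT = x_2**2.
f_2 = -4*x_1, LT = x_1.

The S-polynomials (S(f_1,f_2)) all reduce to 0 modulo the current basis, so we have a Gröbner basis.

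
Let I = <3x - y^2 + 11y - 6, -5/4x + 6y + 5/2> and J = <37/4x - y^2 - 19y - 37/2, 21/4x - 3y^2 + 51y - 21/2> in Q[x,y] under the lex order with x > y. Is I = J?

For a fixed monomial order, each ideal has a unique reduced Gröbner basis; comparing bases decides equality.
Buchberger on the first generating set:
f_1 = 3x - y^2 + 11y - 6, LT = x.
f_2 = -5/4x + 6y + 5/2, LT = x.

S(f_1,f_2): lcm = x. S = -1/3y^2 + 127/15y.
  reduce S modulo (f_1, f_2):
  remainder -1/3y^2 + 127/15y ≠ 0; add g_3 = -1/3y^2 + 127/15y to the basis.

The other S-polynomials (S(f_1,g_3), S(f_2,g_3)) all reduce to 0 modulo the current basis, so we have a Gröbner basis.
Inter-reduce: drop elements whose leading term is divisible by another's, tail-reduce, and make monic.
Reduced Gröbner basis: {x - 24/5y - 2, y^2 - 127/5y}.

Buchberger on the second generating set:
h_1 = 37/4x - y^2 - 19y - 37/2, LT = x.
h_2 = 21/4x - 3y^2 + 51y - 21/2, LT = x.

S(h_1,h_2): lcm = x. S = 120/259y^2 - 3048/259y.
  reduce S modulo (h_1, h_2):
  remainder 120/259y^2 - 3048/259y ≠ 0; add k_3 = 120/259y^2 - 3048/259y to the basis.

The other S-polynomials (S(h_1,k_3), S(h_2,k_3)) all reduce to 0 modulo the current basis, so we have a Gröbner basis.
Inter-reduce: drop elements whose leading term is divisible by another's, tail-reduce, and make monic.
Reduced Gröbner basis: {x - 24/5y - 2, y^2 - 127/5y}.

The two bases agree; hence the ideals are identical.

Yes, the ideals are equal.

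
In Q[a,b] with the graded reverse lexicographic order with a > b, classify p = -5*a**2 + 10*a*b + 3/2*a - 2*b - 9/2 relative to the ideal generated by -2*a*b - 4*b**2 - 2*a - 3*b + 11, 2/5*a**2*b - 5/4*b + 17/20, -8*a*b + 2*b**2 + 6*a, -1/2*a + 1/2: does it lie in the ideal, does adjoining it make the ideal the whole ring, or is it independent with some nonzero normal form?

First compute the reduced Gröbner basis of I by Buchberger's algorithm.
f_1 = -2*a*b - 4*b**2 - 2*a - 3*b + 11, LT = a*b.
f_2 = 2/5*a**2*b - 5/4*b + 17/20, LT = a**2*b.
f_3 = -8*a*b + 2*b**2 + 6*a, LT = a*b.
f_4 = -1/2*a + 1/2, LT = a.

S(f_1,f_2): lcm = a**2*b. S = 2*a*b**2 + a**2 + 3/2*a*b - 11/2*a + 25/8*b - 17/8.
  leading term a*b**2: subtract (-b)·f_1 from 2*a*b**2 + a**2 + 3/2*a*b - 11/2*a + 25/8*b - 17/8 → -4*b**3 + a**2 - 1/2*a*b - 3*b**2 - 11/2*a + 113/8*b - 17/8
  leading term b**3: no divisor's leading term divides it; move -4*b**3 to the remainder.
  leading term a**2: subtract (-2*a)·f_4 from a**2 - 1/2*a*b - 3*b**2 - 11/2*a + 113/8*b - 17/8 → -1/2*a*b - 3*b**2 - 9/2*a + 113/8*b - 17/8
  leading term a*b: subtract (1/4)·f_1 from -1/2*a*b - 3*b**2 - 9/2*a + 113/8*b - 17/8 → -2*b**2 - 4*a + 119/8*b - 39/8
  leading term b**2: no divisor's leading term divides it; move -2*b**2 to the remainder.
  leading term a: subtract (8)·f_4 from -4*a + 119/8*b - 39/8 → 119/8*b - 71/8
  leading term b: no divisor's leading term divides it; move 119/8*b to the remainder.
  leading term 1: no divisor's leading term divides it; move -71/8 to the remainder.
  remainder -4*b**3 - 2*b**2 + 119/8*b - 71/8 ≠ 0; add h_5 = -4*b**3 - 2*b**2 + 119/8*b - 71/8 to the basis.

S(f_1,f_3): lcm = a*b. S = 9/4*b**2 + 7/4*a + 3/2*b - 11/2.
  leading term b**2: no divisor's leading term divides it; move 9/4*b**2 to the remainder.
  leading term a: subtract (-7/2)·f_4 from 7/4*a + 3/2*b - 11/2 → 3/2*b - 15/4
  leading term b: no divisor's leading term divides it; move 3/2*b to the remainder.
  leading term 1: no divisor's leading term divides it; move -15/4 to the remainder.
  remainder 9/4*b**2 + 3/2*b - 15/4 ≠ 0; add h_6 = 9/4*b**2 + 3/2*b - 15/4 to the basis.

S(f_1,f_4): lcm = a*b. S = 2*b**2 + a + 5/2*b - 11/2.
  leading term b**2: subtract (8/9)·h_6 from 2*b**2 + a + 5/2*b - 11/2 → a + 7/6*b - 13/6
  leading term a: subtract (-2)·f_4 from a + 7/6*b - 13/6 → 7/6*b - 7/6
  leading term b: no divisor's leading term divides it; move 7/6*b to the remainder.
  leading term 1: no divisor's leading term divides it; move -7/6 to the remainder.
  remainder 7/6*b - 7/6 ≠ 0; add h_7 = 7/6*b - 7/6 to the basis.

The other S-polynomials (S(f_2,f_3), S(f_2,f_4), S(f_3,f_4), S(f_1,h_5), S(f_2,h_5), S(f_3,h_5), S(f_4,h_5), S(f_1,h_6), S(f_2,h_6), S(f_3,h_6), S(f_4,h_6), S(h_5,h_6), S(f_1,h_7), S(f_2,h_7), S(f_3,h_7), S(f_4,h_7), S(h_5,h_7), S(h_6,h_7)) all reduce to 0 modulo the current basis, so we have a Gröbner basis.
Inter-reduce: drop elements whose leading term is divisible by another's, tail-reduce, and make monic.
Reduced Gröbner basis: {a - 1, b - 1}.
Label its elements g_1 = a - 1, g_2 = b - 1.

Reduce p = -5*a**2 + 10*a*b + 3/2*a - 2*b - 9/2 modulo G:
  leading term a**2: subtract (-5*a)·g_1 from -5*a**2 + 10*a*b + 3/2*a - 2*b - 9/2 → 10*a*b - 7/2*a - 2*b - 9/2
  leading term a*b: subtract (10*b)·g_1 from 10*a*b - 7/2*a - 2*b - 9/2 → -7/2*a + 8*b - 9/2
  leading term a: subtract (-7/2)·g_1 from -7/2*a + 8*b - 9/2 → 8*b - 8
  leading term b: subtract (8)·g_2 from 8*b - 8 → 0
  normal form = 0.
Since the normal form is 0, p ∈ I.

-5*a**2 + 10*a*b + 3/2*a - 2*b - 9/2 lies in I (it reduces to 0).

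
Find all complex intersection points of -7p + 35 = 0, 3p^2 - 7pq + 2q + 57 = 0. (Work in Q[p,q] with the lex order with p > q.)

Compute a lex Gröbner basis by Buchberger's algorithm.
f_1 = -7p + 35, LT = p.
f_2 = 3p^2 - 7pq + 2q + 57, LT = p^2.

S(f_1,f_2): lcm = p^2. S = 7/3pq - 5p - 2/3q - 19.
  leading term pq: subtract (-1/3q)·f_1 from 7/3pq - 5p - 2/3q - 19 → -5p + 11q - 19
  leading term p: subtract (5/7)·f_1 from -5p + 11q - 19 → 11q - 44
  leading term q: no divisor's leading term divides it; move 11q to the remainder.
  leading term 1: no divisor's leading term divides it; move -44 to the remainder.
  remainder 11q - 44 ≠ 0; add h_3 = 11q - 44 to the basis.

The other S-polynomials (S(f_1,h_3), S(f_2,h_3)) all reduce to 0 modulo the current basis, so we have a Gröbner basis.
Inter-reduce: drop elements whose leading term is divisible by another's, tail-reduce, and make monic.
Reduced Gröbner basis: {p - 5, q - 4}.

Since the basis is lex-ordered, q - 4 is univariate in q. Its roots are {4}. Back-substituting each root into the other basis elements fixes the other coordinates.
  q = 4: the earlier basis element becomes p - 5 = 0, giving p = 5 — point (5, 4).
Check: every point annihilates each of the original generators.

{(5, 4)}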